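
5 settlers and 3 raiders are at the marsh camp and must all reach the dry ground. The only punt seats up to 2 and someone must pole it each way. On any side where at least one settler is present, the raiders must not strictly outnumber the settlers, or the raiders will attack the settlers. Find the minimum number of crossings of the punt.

Counting alone: each trip to the dry ground takes at most 2 across and each return brings at least 1 back, so after t trips out (and t−1 returns) at most 2t − (t−1) of the 8 are across; that first reaches 8 at t = 7, so at least 13 crossings are needed.
The plan below uses exactly 13 crossings, so it is optimal:
1. 2 raiders → the dry ground.  (the marsh camp: 5S 1R; the dry ground: 0S 2R)
2. 1 raider ← the marsh camp.  (the marsh camp: 5S 2R; the dry ground: 0S 1R)
3. 2 raiders → the dry ground.  (the marsh camp: 5S 0R; the dry ground: 0S 3R)
4. 1 raider ← the marsh camp.  (the marsh camp: 5S 1R; the dry ground: 0S 2R)
5. 2 settlers → the dry ground.  (the marsh camp: 3S 1R; the dry ground: 2S 2R)
6. 1 raider ← the marsh camp.  (the marsh camp: 3S 2R; the dry ground: 2S 1R)
7. 1 settler and 1 raider → the dry ground.  (the marsh camp: 2S 1R; the dry ground: 3S 2R)
8. 1 raider ← the marsh camp.  (the marsh camp: 2S 2R; the dry ground: 3S 1R)
9. 2 raiders → the dry ground.  (the marsh camp: 2S 0R; the dry ground: 3S 3R)
10. 1 raider ← the marsh camp.  (the marsh camp: 2S 1R; the dry ground: 3S 2R)
11. 1 settler and 1 raider → the dry ground.  (the marsh camp: 1S 0R; the dry ground: 4S 3R)
12. 1 raider ← the marsh camp.  (the marsh camp: 1S 1R; the dry ground: 4S 2R)
13. 1 settler and 1 raider → the dry ground.  (the marsh camp: 0S 0R; the dry ground: 5S 3R)

13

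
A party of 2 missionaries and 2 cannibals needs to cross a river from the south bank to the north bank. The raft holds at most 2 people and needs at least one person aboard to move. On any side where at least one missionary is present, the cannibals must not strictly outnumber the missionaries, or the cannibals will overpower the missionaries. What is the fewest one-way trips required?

Counting alone: each trip to the north bank takes at most 2 across and each return brings at least 1 back, so after t trips out (and t−1 returns) at most 2t − (t−1) of the 4 are across; that first reaches 4 at t = 3, so at least 5 crossings are needed.
The plan below uses exactly 5 crossings, so it is optimal:
1. 2 cannibals → the north bank.  (the south bank: 2M 0C; the north bank: 0M 2C)
2. 1 cannibal ← the south bank.  (the south bank: 2M 1C; the north bank: 0M 1C)
3. 2 missionaries → the north bank.  (the south bank: 0M 1C; the north bank: 2M 1C)
4. 1 cannibal ← the south bank.  (the south bank: 0M 2C; the north bank: 2M 0C)
5. 2 cannibals → the north bank.  (the south bank: 0M 0C; the north bank: 2M 2C)

5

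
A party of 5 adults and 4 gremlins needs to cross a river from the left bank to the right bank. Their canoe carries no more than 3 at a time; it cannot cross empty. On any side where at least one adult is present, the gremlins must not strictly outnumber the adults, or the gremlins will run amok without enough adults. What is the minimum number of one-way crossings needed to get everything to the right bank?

7

Counting alone: each trip to the right bank takes at most 3 across and each return brings at least 1 back, so after t trips out (and t−1 returns) at most 3t − (t−1) of the 9 are across; that first reaches 9 at t = 4, so at least 7 crossings are needed.
The plan below uses exactly 7 crossings, so it is optimal:
1. 3 gremlins → the right bank.  (the left bank: 5A 1G; the right bank: 0A 3G)
2. 1 gremlin ← the left bank.  (the left bank: 5A 2G; the right bank: 0A 2G)
3. 3 adults → the right bank.  (the left bank: 2A 2G; the right bank: 3A 2G)
4. 1 adult ← the left bank.  (the left bank: 3A 2G; the right bank: 2A 2G)
5. 2 adults and 1 gremlin → the right bank.  (the left bank: 1A 1G; the right bank: 4A 3G)
6. 1 adult ← the left bank.  (the left bank: 2A 1G; the right bank: 3A 3G)
7. 2 adults and 1 gremlin → the right bank.  (the left bank: 0A 0G; the right bank: 5A 4G)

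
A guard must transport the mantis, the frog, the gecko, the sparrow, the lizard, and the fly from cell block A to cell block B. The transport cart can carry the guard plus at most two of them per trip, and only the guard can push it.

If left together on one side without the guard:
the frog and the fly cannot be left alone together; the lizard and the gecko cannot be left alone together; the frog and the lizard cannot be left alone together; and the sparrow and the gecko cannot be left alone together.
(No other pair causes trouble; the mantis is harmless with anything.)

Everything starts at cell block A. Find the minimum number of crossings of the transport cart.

7

Counting alone: the guard can take at most 2 across per trip to cell block B, so moving all 6 needs at least 3 loaded trips out, with a return between consecutive ones — at least 5 crossings.
The safety rule pushes this higher. Following every safe sequence of crossings, the most of the 6 that can be at cell block B as the transport cart arrives there on crossing 5 is 5 — never all 6.
So no plan with fewer than 7 crossings exists, and this one achieves 7:
1. Guard goes to cell block B with the frog and the gecko.
2. Guard goes back to cell block A alone.
3. Guard goes to cell block B with the mantis and the sparrow.
4. Guard goes back to cell block A with the gecko.
5. Guard goes to cell block B with the fly and the lizard.
6. Guard goes back to cell block A with the frog.
7. Guard goes to cell block B with the frog and the gecko.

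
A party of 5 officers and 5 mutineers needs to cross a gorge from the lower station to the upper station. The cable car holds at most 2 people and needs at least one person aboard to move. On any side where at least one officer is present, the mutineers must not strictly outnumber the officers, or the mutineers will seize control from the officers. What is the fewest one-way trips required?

Following every safe sequence of crossings from the start, the most of the 10 that can be at the upper station as the cable car arrives there on crossings 1, 3, 5, 7 is 2, 3, 4, 5 respectively; the best ever achieved is 5 of 10.
From crossing 9 on, no configuration arises that was not already reachable earlier: only 13 distinct safe configurations (who is on which side, and where the cable car is) can ever be reached, none of them has everyone across, and every continuation just revisits them. They are: 0 officers + 0 mutineers across (cable car back at the start); 0 officers + 1 mutineer across (cable car there); 0 officers + 1 mutineer across (cable car back at the start); 0 officers + 2 mutineers across (cable car there); 0 officers + 2 mutineers across (cable car back at the start); 0 officers + 3 mutineers across (cable car there); 0 officers + 3 mutineers across (cable car back at the start); 0 officers + 4 mutineers across (cable car there); 0 officers + 4 mutineers across (cable car back at the start); 0 officers + 5 mutineers across (cable car there); 1 officer + 1 mutineer across (cable car there); 1 officer + 1 mutineer across (cable car back at the start); 2 officers + 2 mutineers across (cable car there). So no valid plan exists.

impossible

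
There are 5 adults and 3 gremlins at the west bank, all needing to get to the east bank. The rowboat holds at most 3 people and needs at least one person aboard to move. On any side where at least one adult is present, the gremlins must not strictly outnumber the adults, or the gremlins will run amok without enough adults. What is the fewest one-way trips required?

7

Counting alone: each trip to the east bank takes at most 3 across and each return brings at least 1 back, so after t trips out (and t−1 returns) at most 3t − (t−1) of the 8 are across; that first reaches 8 at t = 4, so at least 7 crossings are needed.
The plan below uses exactly 7 crossings, so it is optimal:
1. 2 gremlins → the east bank.  (the west bank: 5A 1G; the east bank: 0A 2G)
2. 1 gremlin ← the west bank.  (the west bank: 5A 2G; the east bank: 0A 1G)
3. 2 adults and 1 gremlin → the east bank.  (the west bank: 3A 1G; the east bank: 2A 2G)
4. 1 gremlin ← the west bank.  (the west bank: 3A 2G; the east bank: 2A 1G)
5. 1 adult and 2 gremlins → the east bank.  (the west bank: 2A 0G; the east bank: 3A 3G)
6. 1 gremlin ← the west bank.  (the west bank: 2A 1G; the east bank: 3A 2G)
7. 2 adults and 1 gremlin → the east bank.  (the west bank: 0A 0G; the east bank: 5A 3G)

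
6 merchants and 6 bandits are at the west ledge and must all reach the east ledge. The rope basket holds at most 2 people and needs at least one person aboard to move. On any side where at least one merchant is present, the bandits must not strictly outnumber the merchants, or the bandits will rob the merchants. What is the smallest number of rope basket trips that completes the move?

Following every safe sequence of crossings from the start, the most of the 12 that can be at the east ledge as the rope basket arrives there on crossings 1, 3, 5, 7, 9 is 2, 3, 4, 5, 6 respectively; the best ever achieved is 6 of 12.
From crossing 11 on, no configuration arises that was not already reachable earlier: only 15 distinct safe configurations (who is on which side, and where the rope basket is) can ever be reached, none of them has everyone across, and every continuation just revisits them. They are: 0 merchants + 0 bandits across (rope basket back at the start); 0 merchants + 1 bandit across (rope basket there); 0 merchants + 1 bandit across (rope basket back at the start); 0 merchants + 2 bandits across (rope basket there); 0 merchants + 2 bandits across (rope basket back at the start); 0 merchants + 3 bandits across (rope basket there); 0 merchants + 3 bandits across (rope basket back at the start); 0 merchants + 4 bandits across (rope basket there); 0 merchants + 4 bandits across (rope basket back at the start); 0 merchants + 5 bandits across (rope basket there); 0 merchants + 5 bandits across (rope basket back at the start); 0 merchants + 6 bandits across (rope basket there); 1 merchant + 1 bandit across (rope basket there); 1 merchant + 1 bandit across (rope basket back at the start); 2 merchants + 2 bandits across (rope basket there). So no valid plan exists.

impossible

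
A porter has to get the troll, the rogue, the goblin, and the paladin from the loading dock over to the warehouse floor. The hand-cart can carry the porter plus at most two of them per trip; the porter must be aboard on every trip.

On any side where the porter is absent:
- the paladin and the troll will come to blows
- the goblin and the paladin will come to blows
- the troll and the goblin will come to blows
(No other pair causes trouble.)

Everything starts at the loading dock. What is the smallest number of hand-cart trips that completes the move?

5

Counting alone: the porter can take at most 2 across per trip to the warehouse floor, so moving all 4 needs at least 2 loaded trips out, with a return between consecutive ones — at least 3 crossings.
The safety rule pushes this higher. Following every safe sequence of crossings, the most of the 4 that can be at the warehouse floor as the hand-cart arrives there on crossing 3 is 3 — never all 4.
So no plan with fewer than 5 crossings exists, and this one achieves 5:
1. Porter goes to the warehouse floor with the goblin and the troll.  [the loading dock: the paladin, the rogue | the warehouse floor: the goblin, the troll]
2. Porter goes back to the loading dock with the troll.  [the loading dock: the paladin, the rogue, the troll | the warehouse floor: the goblin]
3. Porter goes to the warehouse floor with the rogue and the troll.  [the loading dock: the paladin | the warehouse floor: the goblin, the rogue, the troll]
4. Porter goes back to the loading dock with the troll.  [the loading dock: the paladin, the troll | the warehouse floor: the goblin, the rogue]
5. Porter goes to the warehouse floor with the paladin and the troll.  [the loading dock: — | the warehouse floor: the goblin, the paladin, the rogue, the troll]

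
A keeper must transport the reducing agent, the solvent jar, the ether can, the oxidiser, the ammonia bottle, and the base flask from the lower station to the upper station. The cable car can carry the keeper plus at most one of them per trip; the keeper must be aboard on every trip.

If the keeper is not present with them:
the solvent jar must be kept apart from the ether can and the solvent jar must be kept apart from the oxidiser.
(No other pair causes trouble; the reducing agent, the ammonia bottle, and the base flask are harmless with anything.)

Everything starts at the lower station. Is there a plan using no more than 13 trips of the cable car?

Yes — this plan uses 13 crossings (≤ 13):
1. Keeper goes to the upper station with the solvent jar.  [the lower station: the ammonia bottle, the base flask, the ether can, the oxidiser, the reducing agent | the upper station: the solvent jar]
2. Keeper goes back to the lower station alone.  [the lower station: the ammonia bottle, the base flask, the ether can, the oxidiser, the reducing agent | the upper station: the solvent jar]
3. Keeper goes to the upper station with the reducing agent.  [the lower station: the ammonia bottle, the base flask, the ether can, the oxidiser | the upper station: the reducing agent, the solvent jar]
4. Keeper goes back to the lower station alone.  [the lower station: the ammonia bottle, the base flask, the ether can, the oxidiser | the upper station: the reducing agent, the solvent jar]
5. Keeper goes to the upper station with the ether can.  [the lower station: the ammonia bottle, the base flask, the oxidiser | the upper station: the ether can, the reducing agent, the solvent jar]
6. Keeper goes back to the lower station with the solvent jar.  [the lower station: the ammonia bottle, the base flask, the oxidiser, the solvent jar | the upper station: the ether can, the reducing agent]
7. Keeper goes to the upper station with the oxidiser.  [the lower station: the ammonia bottle, the base flask, the solvent jar | the upper station: the ether can, the oxidiser, the reducing agent]
8. Keeper goes back to the lower station alone.  [the lower station: the ammonia bottle, the base flask, the solvent jar | the upper station: the ether can, the oxidiser, the reducing agent]
9. Keeper goes to the upper station with the ammonia bottle.  [the lower station: the base flask, the solvent jar | the upper station: the ammonia bottle, the ether can, the oxidiser, the reducing agent]
10. Keeper goes back to the lower station alone.  [the lower station: the base flask, the solvent jar | the upper station: the ammonia bottle, the ether can, the oxidiser, the reducing agent]
11. Keeper goes to the upper station with the base flask.  [the lower station: the solvent jar | the upper station: the ammonia bottle, the base flask, the ether can, the oxidiser, the reducing agent]
12. Keeper goes back to the lower station alone.  [the lower station: the solvent jar | the upper station: the ammonia bottle, the base flask, the ether can, the oxidiser, the reducing agent]
13. Keeper goes to the upper station with the solvent jar.  [the lower station: — | the upper station: the ammonia bottle, the base flask, the ether can, the oxidiser, the reducing agent, the solvent jar]

Yes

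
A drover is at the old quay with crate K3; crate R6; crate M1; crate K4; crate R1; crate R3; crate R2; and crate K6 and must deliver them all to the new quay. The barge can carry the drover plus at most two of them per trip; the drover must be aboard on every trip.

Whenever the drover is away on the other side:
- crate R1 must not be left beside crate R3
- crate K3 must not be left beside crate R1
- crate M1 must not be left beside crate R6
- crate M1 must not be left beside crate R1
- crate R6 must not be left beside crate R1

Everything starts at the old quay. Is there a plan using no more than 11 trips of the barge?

Counting alone: the drover can take at most 2 across per trip to the new quay, so moving all 8 needs at least 4 loaded trips out, with a return between consecutive ones — at least 7 crossings.
The safety rule pushes this higher. Following every safe sequence of crossings, the most of the 8 that can be at the new quay as the barge arrives there on crossings 7, 9, 11 is 5, 6, 7 respectively — never all 8.
So the move cannot be finished within 11 crossings. (The shortest complete plan takes 13:)
1. Drover goes to the new quay with crate R1 and crate R6.
2. Drover goes back to the old quay with crate R6.
3. Drover goes to the new quay with crate K3 and crate R6.
4. Drover goes back to the old quay with crate R1.
5. Drover goes to the new quay with crate M1 and crate R3.
6. Drover goes back to the old quay with crate R6.
7. Drover goes to the new quay with crate K4 and crate R6.
8. Drover goes back to the old quay with crate R6.
9. Drover goes to the new quay with crate R2 and crate R6.
10. Drover goes back to the old quay with crate R6.
11. Drover goes to the new quay with crate K6 and crate R6.
12. Drover goes back to the old quay with crate R6.
13. Drover goes to the new quay with crate R1 and crate R6.

No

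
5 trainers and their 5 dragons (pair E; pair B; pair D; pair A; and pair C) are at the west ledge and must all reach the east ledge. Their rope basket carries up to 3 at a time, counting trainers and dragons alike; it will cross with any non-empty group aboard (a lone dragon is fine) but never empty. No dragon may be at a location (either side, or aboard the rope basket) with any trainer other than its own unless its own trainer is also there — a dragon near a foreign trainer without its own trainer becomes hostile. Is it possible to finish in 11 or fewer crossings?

Yes — this plan uses 11 crossings (≤ 11):
1. dragon E and trainer E cross → the east ledge.
2. trainer E crosses ← the west ledge.
3. dragon A, dragon B, and dragon D cross → the east ledge.
4. dragon E crosses ← the west ledge.
5. trainer A, trainer B, and trainer D cross → the east ledge.
6. dragon B and trainer B cross ← the west ledge.
7. trainer B, trainer C, and trainer E cross → the east ledge.
8. dragon D crosses ← the west ledge.
9. dragon B and dragon E cross → the east ledge.
10. dragon E crosses ← the west ledge.
11. dragon C, dragon D, and dragon E cross → the east ledge.

Yes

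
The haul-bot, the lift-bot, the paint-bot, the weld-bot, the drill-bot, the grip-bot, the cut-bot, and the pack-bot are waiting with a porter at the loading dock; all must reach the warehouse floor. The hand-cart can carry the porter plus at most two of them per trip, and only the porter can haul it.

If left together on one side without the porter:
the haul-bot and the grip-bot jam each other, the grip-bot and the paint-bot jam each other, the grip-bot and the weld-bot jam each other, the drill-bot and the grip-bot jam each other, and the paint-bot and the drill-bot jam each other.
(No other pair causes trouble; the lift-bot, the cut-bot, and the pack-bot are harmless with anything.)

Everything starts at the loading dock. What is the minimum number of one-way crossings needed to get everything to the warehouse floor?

13

Counting alone: the porter can take at most 2 across per trip to the warehouse floor, so moving all 8 needs at least 4 loaded trips out, with a return between consecutive ones — at least 7 crossings.
The safety rule pushes this higher. Following every safe sequence of crossings, the most of the 8 that can be at the warehouse floor as the hand-cart arrives there on crossings 7, 9, 11 is 5, 6, 7 respectively — never all 8.
So no plan with fewer than 13 crossings exists, and this one achieves 13:
1. Porter goes to the warehouse floor with the grip-bot and the paint-bot.
2. Porter goes back to the loading dock with the paint-bot.
3. Porter goes to the warehouse floor with the haul-bot and the paint-bot.
4. Porter goes back to the loading dock with the grip-bot.
5. Porter goes to the warehouse floor with the grip-bot and the lift-bot.
6. Porter goes back to the loading dock with the grip-bot.
7. Porter goes to the warehouse floor with the drill-bot and the weld-bot.
8. Porter goes back to the loading dock with the paint-bot.
9. Porter goes to the warehouse floor with the cut-bot and the paint-bot.
10. Porter goes back to the loading dock with the paint-bot.
11. Porter goes to the warehouse floor with the pack-bot and the paint-bot.
12. Porter goes back to the loading dock with the paint-bot.
13. Porter goes to the warehouse floor with the grip-bot and the paint-bot.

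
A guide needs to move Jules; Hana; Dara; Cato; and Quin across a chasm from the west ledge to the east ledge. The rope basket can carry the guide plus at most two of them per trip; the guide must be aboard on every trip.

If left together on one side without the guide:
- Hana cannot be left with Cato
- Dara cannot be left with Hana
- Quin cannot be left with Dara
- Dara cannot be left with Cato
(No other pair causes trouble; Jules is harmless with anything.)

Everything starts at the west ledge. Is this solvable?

1. Guide goes to the east ledge with Dara and Hana.
2. Guide goes back to the west ledge with Hana.
3. Guide goes to the east ledge with Hana and Jules.
4. Guide goes back to the west ledge with Hana.
5. Guide goes to the east ledge with Hana and Quin.
6. Guide goes back to the west ledge with Dara.
7. Guide goes to the east ledge with Cato and Dara.

Yes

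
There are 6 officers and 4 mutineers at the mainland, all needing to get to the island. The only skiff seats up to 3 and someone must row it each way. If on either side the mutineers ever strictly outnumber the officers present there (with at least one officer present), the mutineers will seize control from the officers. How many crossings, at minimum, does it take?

Counting alone: each trip to the island takes at most 3 across and each return brings at least 1 back, so after t trips out (and t−1 returns) at most 3t − (t−1) of the 10 are across; that first reaches 10 at t = 5, so at least 9 crossings are needed.
The plan below uses exactly 9 crossings, so it is optimal:
1. 2 mutineers → the island.  (the mainland: 6O 2M; the island: 0O 2M)
2. 1 mutineer ← the mainland.  (the mainland: 6O 3M; the island: 0O 1M)
3. 3 mutineers → the island.  (the mainland: 6O 0M; the island: 0O 4M)
4. 1 mutineer ← the mainland.  (the mainland: 6O 1M; the island: 0O 3M)
5. 3 officers → the island.  (the mainland: 3O 1M; the island: 3O 3M)
6. 1 mutineer ← the mainland.  (the mainland: 3O 2M; the island: 3O 2M)
7. 1 officer and 2 mutineers → the island.  (the mainland: 2O 0M; the island: 4O 4M)
8. 1 mutineer ← the mainland.  (the mainland: 2O 1M; the island: 4O 3M)
9. 2 officers and 1 mutineer → the island.  (the mainland: 0O 0M; the island: 6O 4M)

9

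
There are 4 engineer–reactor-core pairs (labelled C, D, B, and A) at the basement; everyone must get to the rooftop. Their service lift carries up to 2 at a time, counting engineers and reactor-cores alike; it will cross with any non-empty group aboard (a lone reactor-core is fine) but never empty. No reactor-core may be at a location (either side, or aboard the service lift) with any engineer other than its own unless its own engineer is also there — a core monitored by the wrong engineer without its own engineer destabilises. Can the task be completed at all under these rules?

Following every safe sequence of crossings from the start, the most of the 8 that can be at the rooftop as the service lift arrives there on crossings 1, 3, 5 is 2, 3, 4 respectively; the best ever achieved is 4 of 8.
From crossing 7 on, no configuration arises that was not already reachable earlier: only 44 distinct safe configurations (who is on which side, and where the service lift is) can ever be reached, none of them has everyone across, and every continuation just revisits them. So no valid plan exists.

No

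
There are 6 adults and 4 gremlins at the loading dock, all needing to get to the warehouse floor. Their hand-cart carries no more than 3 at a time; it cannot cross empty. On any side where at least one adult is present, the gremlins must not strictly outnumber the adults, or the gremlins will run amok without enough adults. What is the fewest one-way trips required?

9

Counting alone: each trip to the warehouse floor takes at most 3 across and each return brings at least 1 back, so after t trips out (and t−1 returns) at most 3t − (t−1) of the 10 are across; that first reaches 10 at t = 5, so at least 9 crossings are needed.
The plan below uses exactly 9 crossings, so it is optimal:
1. 2 gremlins → the warehouse floor.  (the loading dock: 6A 2G; the warehouse floor: 0A 2G)
2. 1 gremlin ← the loading dock.  (the loading dock: 6A 3G; the warehouse floor: 0A 1G)
3. 3 gremlins → the warehouse floor.  (the loading dock: 6A 0G; the warehouse floor: 0A 4G)
4. 1 gremlin ← the loading dock.  (the loading dock: 6A 1G; the warehouse floor: 0A 3G)
5. 3 adults → the warehouse floor.  (the loading dock: 3A 1G; the warehouse floor: 3A 3G)
6. 1 gremlin ← the loading dock.  (the loading dock: 3A 2G; the warehouse floor: 3A 2G)
7. 1 adult and 2 gremlins → the warehouse floor.  (the loading dock: 2A 0G; the warehouse floor: 4A 4G)
8. 1 gremlin ← the loading dock.  (the loading dock: 2A 1G; the warehouse floor: 4A 3G)
9. 2 adults and 1 gremlin → the warehouse floor.  (the loading dock: 0A 0G; the warehouse floor: 6A 4G)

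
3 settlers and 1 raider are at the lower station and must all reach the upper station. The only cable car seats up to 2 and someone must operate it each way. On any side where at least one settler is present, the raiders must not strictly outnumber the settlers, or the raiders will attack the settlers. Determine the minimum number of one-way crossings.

Counting alone: each trip to the upper station takes at most 2 across and each return brings at least 1 back, so after t trips out (and t−1 returns) at most 2t − (t−1) of the 4 are across; that first reaches 4 at t = 3, so at least 5 crossings are needed.
The plan below uses exactly 5 crossings, so it is optimal:
1. 1 settler and 1 raider → the upper station.  (the lower station: 2S 0R; the upper station: 1S 1R)
2. 1 raider ← the lower station.  (the lower station: 2S 1R; the upper station: 1S 0R)
3. 1 settler and 1 raider → the upper station.  (the lower station: 1S 0R; the upper station: 2S 1R)
4. 1 raider ← the lower station.  (the lower station: 1S 1R; the upper station: 2S 0R)
5. 1 settler and 1 raider → the upper station.  (the lower station: 0S 0R; the upper station: 3S 1R)

5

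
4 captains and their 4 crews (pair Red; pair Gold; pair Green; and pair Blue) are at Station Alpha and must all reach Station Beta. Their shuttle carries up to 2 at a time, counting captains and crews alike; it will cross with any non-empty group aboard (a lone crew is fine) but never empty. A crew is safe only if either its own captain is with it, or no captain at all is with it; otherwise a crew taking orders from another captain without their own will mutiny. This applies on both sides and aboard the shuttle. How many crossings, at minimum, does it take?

Following every safe sequence of crossings from the start, the most of the 8 that can be at Station Beta as the shuttle arrives there on crossings 1, 3, 5 is 2, 3, 4 respectively; the best ever achieved is 4 of 8.
From crossing 7 on, no configuration arises that was not already reachable earlier: only 44 distinct safe configurations (who is on which side, and where the shuttle is) can ever be reached, none of them has everyone across, and every continuation just revisits them. So no valid plan exists.

impossible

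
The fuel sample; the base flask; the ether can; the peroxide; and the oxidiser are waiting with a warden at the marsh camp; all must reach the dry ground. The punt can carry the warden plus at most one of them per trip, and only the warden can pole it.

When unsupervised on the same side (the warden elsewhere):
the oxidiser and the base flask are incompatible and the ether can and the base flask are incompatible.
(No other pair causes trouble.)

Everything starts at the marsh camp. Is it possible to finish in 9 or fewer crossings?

No

Counting alone: the warden can take at most 1 across per trip to the dry ground, so moving all 5 needs at least 5 loaded trips out, with a return between consecutive ones — at least 9 crossings.
The safety rule pushes this higher. Following every safe sequence of crossings, the most of the 5 that can be at the dry ground as the punt arrives there on crossing 9 is 4 — never all 5.
So the move cannot be finished within 9 crossings. (The shortest complete plan takes 11:)
1. Warden goes to the dry ground with the base flask.  [the marsh camp: the ether can, the fuel sample, the oxidiser, the peroxide | the dry ground: the base flask]
2. Warden goes back to the marsh camp alone.  [the marsh camp: the ether can, the fuel sample, the oxidiser, the peroxide | the dry ground: the base flask]
3. Warden goes to the dry ground with the fuel sample.  [the marsh camp: the ether can, the oxidiser, the peroxide | the dry ground: the base flask, the fuel sample]
4. Warden goes back to the marsh camp alone.  [the marsh camp: the ether can, the oxidiser, the peroxide | the dry ground: the base flask, the fuel sample]
5. Warden goes to the dry ground with the ether can.  [the marsh camp: the oxidiser, the peroxide | the dry ground: the base flask, the ether can, the fuel sample]
6. Warden goes back to the marsh camp with the base flask.  [the marsh camp: the base flask, the oxidiser, the peroxide | the dry ground: the ether can, the fuel sample]
7. Warden goes to the dry ground with the oxidiser.  [the marsh camp: the base flask, the peroxide | the dry ground: the ether can, the fuel sample, the oxidiser]
8. Warden goes back to the marsh camp alone.  [the marsh camp: the base flask, the peroxide | the dry ground: the ether can, the fuel sample, the oxidiser]
9. Warden goes to the dry ground with the peroxide.  [the marsh camp: the base flask | the dry ground: the ether can, the fuel sample, the oxidiser, the peroxide]
10. Warden goes back to the marsh camp alone.  [the marsh camp: the base flask | the dry ground: the ether can, the fuel sample, the oxidiser, the peroxide]
11. Warden goes to the dry ground with the base flask.  [the marsh camp: — | the dry ground: the base flask, the ether can, the fuel sample, the oxidiser, the peroxide]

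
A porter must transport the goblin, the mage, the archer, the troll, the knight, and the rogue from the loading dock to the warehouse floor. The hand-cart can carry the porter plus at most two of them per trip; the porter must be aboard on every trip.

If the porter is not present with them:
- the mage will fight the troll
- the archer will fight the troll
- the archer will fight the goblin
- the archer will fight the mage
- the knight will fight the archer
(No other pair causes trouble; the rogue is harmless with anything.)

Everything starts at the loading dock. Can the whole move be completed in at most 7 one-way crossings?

No

Counting alone: the porter can take at most 2 across per trip to the warehouse floor, so moving all 6 needs at least 3 loaded trips out, with a return between consecutive ones — at least 5 crossings.
The safety rule pushes this higher. Following every safe sequence of crossings, the most of the 6 that can be at the warehouse floor as the hand-cart arrives there on crossings 5, 7 is 4, 5 respectively — never all 6.
So the move cannot be finished within 7 crossings. (The shortest complete plan takes 9:)
1. Porter goes to the warehouse floor with the archer and the mage.  [the loading dock: the goblin, the knight, the rogue, the troll | the warehouse floor: the archer, the mage]
2. Porter goes back to the loading dock with the mage.  [the loading dock: the goblin, the knight, the mage, the rogue, the troll | the warehouse floor: the archer]
3. Porter goes to the warehouse floor with the goblin and the mage.  [the loading dock: the knight, the rogue, the troll | the warehouse floor: the archer, the goblin, the mage]
4. Porter goes back to the loading dock with the archer.  [the loading dock: the archer, the knight, the rogue, the troll | the warehouse floor: the goblin, the mage]
5. Porter goes to the warehouse floor with the archer and the knight.  [the loading dock: the rogue, the troll | the warehouse floor: the archer, the goblin, the knight, the mage]
6. Porter goes back to the loading dock with the archer.  [the loading dock: the archer, the rogue, the troll | the warehouse floor: the goblin, the knight, the mage]
7. Porter goes to the warehouse floor with the archer and the rogue.  [the loading dock: the troll | the warehouse floor: the archer, the goblin, the knight, the mage, the rogue]
8. Porter goes back to the loading dock with the archer.  [the loading dock: the archer, the troll | the warehouse floor: the goblin, the knight, the mage, the rogue]
9. Porter goes to the warehouse floor with the archer and the troll.  [the loading dock: — | the warehouse floor: the archer, the goblin, the knight, the mage, the rogue, the troll]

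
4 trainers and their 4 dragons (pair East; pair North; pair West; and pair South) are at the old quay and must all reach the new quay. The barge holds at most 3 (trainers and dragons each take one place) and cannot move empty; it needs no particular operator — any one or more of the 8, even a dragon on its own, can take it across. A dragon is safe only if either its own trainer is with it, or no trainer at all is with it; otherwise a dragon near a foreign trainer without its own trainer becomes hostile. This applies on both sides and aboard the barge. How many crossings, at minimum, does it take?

9

Counting alone: each trip to the new quay takes at most 3 across and each return brings at least 1 back, so after t trips out (and t−1 returns) at most 3t − (t−1) of the 8 are across; that first reaches 8 at t = 4, so at least 7 crossings are needed.
The safety rule pushes this higher. Following every safe sequence of crossings, the most of the 8 that can be at the new quay as the barge arrives there on crossing 7 is 7 — never all 8.
So no plan with fewer than 9 crossings exists, and this one achieves 9:
1. dragon East and trainer East cross → the new quay.
2. trainer East crosses ← the old quay.
3. dragon North, trainer East, and trainer North cross → the new quay.
4. dragon East and trainer East cross ← the old quay.
5. trainer East, trainer South, and trainer West cross → the new quay.
6. dragon North crosses ← the old quay.
7. dragon East and dragon North cross → the new quay.
8. dragon East crosses ← the old quay.
9. dragon East, dragon South, and dragon West cross → the new quay.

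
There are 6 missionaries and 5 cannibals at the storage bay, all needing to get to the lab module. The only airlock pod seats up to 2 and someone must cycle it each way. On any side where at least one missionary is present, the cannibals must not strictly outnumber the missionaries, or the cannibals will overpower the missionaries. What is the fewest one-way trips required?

19

Counting alone: each trip to the lab module takes at most 2 across and each return brings at least 1 back, so after t trips out (and t−1 returns) at most 2t − (t−1) of the 11 are across; that first reaches 11 at t = 10, so at least 19 crossings are needed.
The plan below uses exactly 19 crossings, so it is optimal:
1. 2 cannibals → the lab module.  (the storage bay: 6M 3C; the lab module: 0M 2C)
2. 1 cannibal ← the storage bay.  (the storage bay: 6M 4C; the lab module: 0M 1C)
3. 2 cannibals → the lab module.  (the storage bay: 6M 2C; the lab module: 0M 3C)
4. 1 cannibal ← the storage bay.  (the storage bay: 6M 3C; the lab module: 0M 2C)
5. 2 missionaries → the lab module.  (the storage bay: 4M 3C; the lab module: 2M 2C)
6. 1 cannibal ← the storage bay.  (the storage bay: 4M 4C; the lab module: 2M 1C)
7. 1 missionary and 1 cannibal → the lab module.  (the storage bay: 3M 3C; the lab module: 3M 2C)
8. 1 missionary ← the storage bay.  (the storage bay: 4M 3C; the lab module: 2M 2C)
9. 1 missionary and 1 cannibal → the lab module.  (the storage bay: 3M 2C; the lab module: 3M 3C)
10. 1 cannibal ← the storage bay.  (the storage bay: 3M 3C; the lab module: 3M 2C)
11. 1 missionary and 1 cannibal → the lab module.  (the storage bay: 2M 2C; the lab module: 4M 3C)
12. 1 missionary ← the storage bay.  (the storage bay: 3M 2C; the lab module: 3M 3C)
13. 1 missionary and 1 cannibal → the lab module.  (the storage bay: 2M 1C; the lab module: 4M 4C)
14. 1 cannibal ← the storage bay.  (the storage bay: 2M 2C; the lab module: 4M 3C)
15. 1 missionary and 1 cannibal → the lab module.  (the storage bay: 1M 1C; the lab module: 5M 4C)
16. 1 missionary ← the storage bay.  (the storage bay: 2M 1C; the lab module: 4M 4C)
17. 1 missionary and 1 cannibal → the lab module.  (the storage bay: 1M 0C; the lab module: 5M 5C)
18. 1 cannibal ← the storage bay.  (the storage bay: 1M 1C; the lab module: 5M 4C)
19. 1 missionary and 1 cannibal → the lab module.  (the storage bay: 0M 0C; the lab module: 6M 5C)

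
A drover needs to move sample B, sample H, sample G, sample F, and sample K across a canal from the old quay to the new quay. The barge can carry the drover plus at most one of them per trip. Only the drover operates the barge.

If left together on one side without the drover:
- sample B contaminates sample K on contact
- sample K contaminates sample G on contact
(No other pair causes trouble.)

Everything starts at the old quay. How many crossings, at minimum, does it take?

11

Counting alone: the drover can take at most 1 across per trip to the new quay, so moving all 5 needs at least 5 loaded trips out, with a return between consecutive ones — at least 9 crossings.
The safety rule pushes this higher. Following every safe sequence of crossings, the most of the 5 that can be at the new quay as the barge arrives there on crossing 9 is 4 — never all 5.
So no plan with fewer than 11 crossings exists, and this one achieves 11:
1. Drover goes to the new quay with sample K.
2. Drover goes back to the old quay alone.
3. Drover goes to the new quay with sample B.
4. Drover goes back to the old quay with sample K.
5. Drover goes to the new quay with sample G.
6. Drover goes back to the old quay alone.
7. Drover goes to the new quay with sample H.
8. Drover goes back to the old quay alone.
9. Drover goes to the new quay with sample F.
10. Drover goes back to the old quay alone.
11. Drover goes to the new quay with sample K.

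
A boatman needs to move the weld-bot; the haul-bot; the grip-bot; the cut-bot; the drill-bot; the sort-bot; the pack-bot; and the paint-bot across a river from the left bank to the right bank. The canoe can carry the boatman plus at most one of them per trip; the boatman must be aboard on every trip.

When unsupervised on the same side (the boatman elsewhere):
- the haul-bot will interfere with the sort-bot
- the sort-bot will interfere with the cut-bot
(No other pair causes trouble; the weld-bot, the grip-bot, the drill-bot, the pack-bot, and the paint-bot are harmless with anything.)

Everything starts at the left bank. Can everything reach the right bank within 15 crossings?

Counting alone: the boatman can take at most 1 across per trip to the right bank, so moving all 8 needs at least 8 loaded trips out, with a return between consecutive ones — at least 15 crossings.
The safety rule pushes this higher. Following every safe sequence of crossings, the most of the 8 that can be at the right bank as the canoe arrives there on crossing 15 is 7 — never all 8.
So the move cannot be finished within 15 crossings. (The shortest complete plan takes 17:)
1. Boatman goes to the right bank with the sort-bot.
2. Boatman goes back to the left bank alone.
3. Boatman goes to the right bank with the weld-bot.
4. Boatman goes back to the left bank alone.
5. Boatman goes to the right bank with the haul-bot.
6. Boatman goes back to the left bank with the sort-bot.
7. Boatman goes to the right bank with the cut-bot.
8. Boatman goes back to the left bank alone.
9. Boatman goes to the right bank with the grip-bot.
10. Boatman goes back to the left bank alone.
11. Boatman goes to the right bank with the drill-bot.
12. Boatman goes back to the left bank alone.
13. Boatman goes to the right bank with the pack-bot.
14. Boatman goes back to the left bank alone.
15. Boatman goes to the right bank with the paint-bot.
16. Boatman goes back to the left bank alone.
17. Boatman goes to the right bank with the sort-bot.

No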